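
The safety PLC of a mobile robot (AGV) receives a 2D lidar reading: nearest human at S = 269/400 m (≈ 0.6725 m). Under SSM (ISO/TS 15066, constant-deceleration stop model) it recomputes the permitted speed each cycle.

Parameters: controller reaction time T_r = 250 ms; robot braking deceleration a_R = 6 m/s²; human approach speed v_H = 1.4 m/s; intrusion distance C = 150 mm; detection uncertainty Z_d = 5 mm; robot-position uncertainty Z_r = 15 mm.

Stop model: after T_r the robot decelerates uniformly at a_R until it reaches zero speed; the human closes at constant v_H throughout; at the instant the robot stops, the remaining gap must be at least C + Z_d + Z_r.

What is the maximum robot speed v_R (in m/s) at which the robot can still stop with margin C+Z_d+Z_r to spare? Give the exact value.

quadratic (1/12)·v² + (29/60)·v + (-61/400) = 0
  disc = (29/60)² − 4·(1/12)·(-61/400) = 64/225 ; √disc = 8/15
  v_R = (−(29/60) + 8/15) / (2·(1/12)) = 3/10 m/s
check:
braking lasts T_s = (3/10)/6 = 0.0500 s
robot covers v_R·T_r = 0.3000·0.2500 = 0.0750 m before braking
robot under decel: 0.3000²/(2·6.0000) = 0.0075 m
human closes 1.4000·0.3000 = 0.4200 m
C+Z_d+Z_r = 0.1500+0.0050+0.0150 = 0.1700 m
sum ≈ 0.0750+0.0075+0.4200+0.1700 ≈ 0.6725 m = S ✓

v_R_max = 3/10 m/s = 0.3000 m/s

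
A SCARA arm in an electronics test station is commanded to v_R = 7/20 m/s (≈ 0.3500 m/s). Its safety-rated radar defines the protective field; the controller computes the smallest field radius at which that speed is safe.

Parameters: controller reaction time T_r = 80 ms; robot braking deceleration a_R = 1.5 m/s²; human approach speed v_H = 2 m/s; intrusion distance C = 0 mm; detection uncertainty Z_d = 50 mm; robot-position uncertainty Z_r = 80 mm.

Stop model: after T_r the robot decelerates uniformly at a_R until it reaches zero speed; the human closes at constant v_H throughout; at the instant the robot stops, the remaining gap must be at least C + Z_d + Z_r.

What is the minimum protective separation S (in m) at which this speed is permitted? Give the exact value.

S_min = 1651/2000 m = 0.8255 m

braking lasts T_s = (7/20)/(3/2) = 0.2333 s
reaction-phase robot travel = 0.3500·0.0800 = 0.0280 m
robot under decel: 0.3500²/(2·1.5000) = 0.0408 m
person approaches 2.0000·(0.0800+0.2333) = 0.6267 m
residual clearance needed = 0.0000+0.0500+0.0800 = 0.1300 m
S_min ≈ 0.0280+0.0408+0.6267+0.1300  ⇒  S_min = 1651/2000 m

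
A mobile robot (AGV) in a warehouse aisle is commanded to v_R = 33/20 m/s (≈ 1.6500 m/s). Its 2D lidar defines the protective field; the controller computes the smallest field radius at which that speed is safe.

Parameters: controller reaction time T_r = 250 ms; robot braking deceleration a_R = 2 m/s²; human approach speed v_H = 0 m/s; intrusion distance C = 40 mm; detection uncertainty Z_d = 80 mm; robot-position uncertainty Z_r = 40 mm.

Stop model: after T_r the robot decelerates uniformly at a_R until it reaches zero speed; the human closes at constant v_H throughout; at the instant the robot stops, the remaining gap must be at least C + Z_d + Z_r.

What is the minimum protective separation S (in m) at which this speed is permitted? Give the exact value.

stop time T_s = (33/20)/2 = 0.8250 s
robot covers v_R·T_r = 1.6500·0.2500 = 0.4125 m before braking
robot covers 1.6500·0.8250 − ½·2.0000·0.8250² = 0.6806 m while stopping
human closes 0.0000·1.0750 = 0.0000 m
margins: 0.0400+0.0800+0.0400 = 0.1600 m
S_min ≈ 0.4125+0.6806+0.0000+0.1600  ⇒  S_min = 401/320 m

S_min = 401/320 m = 1.2531 m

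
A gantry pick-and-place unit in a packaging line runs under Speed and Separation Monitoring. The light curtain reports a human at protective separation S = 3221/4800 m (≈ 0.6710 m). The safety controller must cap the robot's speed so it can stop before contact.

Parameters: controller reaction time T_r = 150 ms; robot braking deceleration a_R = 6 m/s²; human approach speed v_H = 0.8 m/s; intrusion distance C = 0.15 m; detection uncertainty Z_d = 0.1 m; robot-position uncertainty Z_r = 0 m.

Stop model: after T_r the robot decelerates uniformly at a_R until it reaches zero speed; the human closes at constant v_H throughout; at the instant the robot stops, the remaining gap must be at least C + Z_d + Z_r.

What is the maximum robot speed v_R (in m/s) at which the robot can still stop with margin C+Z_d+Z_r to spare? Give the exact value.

collect terms ⇒ (1/12)·v_R² + (17/60)·v_R + (-289/960) = 0
  disc = (17/60)² − 4·(1/12)·(-289/960) = 289/1600 ; √disc = 17/40
  v_R = (−(17/60) + 17/40) / (2·(1/12)) = 17/20 m/s
check:
braking lasts T_s = (17/20)/6 = 0.1417 s
robot covers v_R·T_r = 0.8500·0.1500 = 0.1275 m before braking
robot under decel: 0.8500²/(2·6.0000) = 0.0602 m
human over T_r+T_s: 0.8000·(0.1500+0.1417) = 0.2333 m
margins: 0.1500+0.1000+0.0000 = 0.2500 m
sum ≈ 0.1275+0.0602+0.2333+0.2500 ≈ 0.6710 m = S ✓

v_R_max = 17/20 m/s = 0.8500 m/s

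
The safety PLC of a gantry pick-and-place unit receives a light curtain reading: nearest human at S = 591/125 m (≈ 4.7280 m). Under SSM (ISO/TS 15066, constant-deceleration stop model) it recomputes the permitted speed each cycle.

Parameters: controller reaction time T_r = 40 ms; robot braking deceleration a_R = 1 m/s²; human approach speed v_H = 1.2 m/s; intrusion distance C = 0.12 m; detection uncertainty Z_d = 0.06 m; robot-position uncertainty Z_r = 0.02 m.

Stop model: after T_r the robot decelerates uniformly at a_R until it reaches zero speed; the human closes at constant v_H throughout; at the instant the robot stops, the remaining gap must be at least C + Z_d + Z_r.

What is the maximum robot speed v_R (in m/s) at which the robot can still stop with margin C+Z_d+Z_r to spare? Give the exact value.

v_R_max = 2 m/s = 2.0000 m/s

quadratic (1/2)·v² + (31/25)·v + (-112/25) = 0
  disc = (31/25)² − 4·(1/2)·(-112/25) = 6561/625 ; √disc = 81/25
  v_R = (−(31/25) + 81/25) / (2·(1/2)) = 2 m/s
check:
T_s = v_R/a_R = 2/1 = 2.0000 s
reaction-phase robot travel = 2.0000·0.0400 = 0.0800 m
braking distance = 2.0000²/(2·1.0000) = 2.0000 m
human over T_r+T_s: 1.2000·(0.0400+2.0000) = 2.4480 m
residual clearance needed = 0.1200+0.0600+0.0200 = 0.2000 m
sum ≈ 0.0800+2.0000+2.4480+0.2000 ≈ 4.7280 m = S ✓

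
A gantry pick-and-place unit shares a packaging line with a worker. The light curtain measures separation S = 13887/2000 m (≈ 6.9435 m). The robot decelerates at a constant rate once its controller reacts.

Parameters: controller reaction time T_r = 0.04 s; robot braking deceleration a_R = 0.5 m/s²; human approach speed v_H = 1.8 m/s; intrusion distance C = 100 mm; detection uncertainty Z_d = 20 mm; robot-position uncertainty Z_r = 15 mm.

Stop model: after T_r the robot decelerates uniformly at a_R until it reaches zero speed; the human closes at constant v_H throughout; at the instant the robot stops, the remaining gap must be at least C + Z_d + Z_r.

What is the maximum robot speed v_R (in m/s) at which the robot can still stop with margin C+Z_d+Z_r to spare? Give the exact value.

at the boundary: (1)·v² + (91/25)·v + (-13473/2000) = 0
  disc = (91/25)² − 4·(1)·(-13473/2000) = 100489/2500 ; √disc = 317/50
  v_R = (−(91/25) + 317/50) / (2·(1)) = 27/20 m/s
check:
T_s = v_R/a_R = (27/20)/(1/2) = 2.7000 s
robot covers v_R·T_r = 1.3500·0.0400 = 0.0540 m before braking
braking distance = 1.3500²/(2·0.5000) = 1.8225 m
person approaches 1.8000·(0.0400+2.7000) = 4.9320 m
residual clearance needed = 0.1000+0.0200+0.0150 = 0.1350 m
sum ≈ 0.0540+1.8225+4.9320+0.1350 ≈ 6.9435 m = S ✓

v_R_max = 27/20 m/s = 1.3500 m/s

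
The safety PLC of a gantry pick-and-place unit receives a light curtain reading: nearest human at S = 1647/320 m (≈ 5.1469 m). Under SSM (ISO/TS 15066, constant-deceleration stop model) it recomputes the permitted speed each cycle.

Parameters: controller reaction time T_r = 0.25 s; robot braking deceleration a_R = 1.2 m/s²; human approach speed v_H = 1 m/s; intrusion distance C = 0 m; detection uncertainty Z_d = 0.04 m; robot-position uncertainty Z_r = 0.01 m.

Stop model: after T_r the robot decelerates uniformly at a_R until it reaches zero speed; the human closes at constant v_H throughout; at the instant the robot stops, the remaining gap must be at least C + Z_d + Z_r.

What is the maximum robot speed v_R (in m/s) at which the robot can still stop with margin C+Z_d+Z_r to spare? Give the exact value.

at the boundary: (5/12)·v² + (13/12)·v + (-1551/320) = 0
  disc = (13/12)² − 4·(5/12)·(-1551/320) = 5329/576 ; √disc = 73/24
  v_R = (−(13/12) + 73/24) / (2·(5/12)) = 47/20 m/s
check:
stop time T_s = (47/20)/(6/5) = 1.9583 s
robot in T_r: 2.3500·0.2500 = 0.5875 m
robot covers 2.3500·1.9583 − ½·1.2000·1.9583² = 2.3010 m while stopping
human closes 1.0000·2.2083 = 2.2083 m
C+Z_d+Z_r = 0.0000+0.0400+0.0100 = 0.0500 m
sum ≈ 0.5875+2.3010+2.2083+0.0500 ≈ 5.1469 m = S ✓

v_R_max = 47/20 m/s = 2.3500 m/s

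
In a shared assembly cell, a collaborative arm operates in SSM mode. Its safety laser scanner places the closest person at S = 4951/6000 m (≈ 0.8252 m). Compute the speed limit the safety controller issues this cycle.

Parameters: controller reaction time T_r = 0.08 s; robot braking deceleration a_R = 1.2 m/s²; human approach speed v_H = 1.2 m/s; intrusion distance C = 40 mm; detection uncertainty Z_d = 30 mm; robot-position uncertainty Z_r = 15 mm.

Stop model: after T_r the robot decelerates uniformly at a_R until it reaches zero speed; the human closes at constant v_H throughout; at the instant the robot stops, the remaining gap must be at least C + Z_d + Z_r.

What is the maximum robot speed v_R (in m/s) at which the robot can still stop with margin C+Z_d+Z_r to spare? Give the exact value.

v_R_max = 1/2 m/s = 0.5000 m/s

collect terms ⇒ (5/12)·v_R² + (27/25)·v_R + (-773/1200) = 0
  disc = (27/25)² − 4·(5/12)·(-773/1200) = 201601/90000 ; √disc = 449/300
  v_R = (−(27/25) + 449/300) / (2·(5/12)) = 1/2 m/s
check:
braking lasts T_s = (1/2)/(6/5) = 0.4167 s
reaction-phase robot travel = 0.5000·0.0800 = 0.0400 m
robot covers 0.5000·0.4167 − ½·1.2000·0.4167² = 0.1042 m while stopping
human closes 1.2000·0.4967 = 0.5960 m
C+Z_d+Z_r = 0.0400+0.0300+0.0150 = 0.0850 m
sum ≈ 0.0400+0.1042+0.5960+0.0850 ≈ 0.8252 m = S ✓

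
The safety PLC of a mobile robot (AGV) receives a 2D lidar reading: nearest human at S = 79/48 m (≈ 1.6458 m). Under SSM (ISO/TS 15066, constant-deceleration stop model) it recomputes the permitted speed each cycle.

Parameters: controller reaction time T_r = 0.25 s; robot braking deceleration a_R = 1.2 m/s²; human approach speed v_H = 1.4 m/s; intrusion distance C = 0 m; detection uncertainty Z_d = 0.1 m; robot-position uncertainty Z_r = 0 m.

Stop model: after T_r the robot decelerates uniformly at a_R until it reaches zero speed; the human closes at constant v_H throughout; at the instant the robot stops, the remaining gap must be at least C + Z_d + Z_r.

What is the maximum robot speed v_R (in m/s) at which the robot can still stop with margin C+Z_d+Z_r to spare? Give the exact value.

collect terms ⇒ (5/12)·v_R² + (17/12)·v_R + (-287/240) = 0
  disc = (17/12)² − 4·(5/12)·(-287/240) = 4 ; √disc = 2
  v_R = (−(17/12) + 2) / (2·(5/12)) = 7/10 m/s
check:
braking lasts T_s = (7/10)/(6/5) = 0.5833 s
robot in T_r: 0.7000·0.2500 = 0.1750 m
robot under decel: 0.7000²/(2·1.2000) = 0.2042 m
person approaches 1.4000·(0.2500+0.5833) = 1.1667 m
residual clearance needed = 0.0000+0.1000+0.0000 = 0.1000 m
sum ≈ 0.1750+0.2042+1.1667+0.1000 ≈ 1.6458 m = S ✓

v_R_max = 7/10 m/s = 0.7000 m/s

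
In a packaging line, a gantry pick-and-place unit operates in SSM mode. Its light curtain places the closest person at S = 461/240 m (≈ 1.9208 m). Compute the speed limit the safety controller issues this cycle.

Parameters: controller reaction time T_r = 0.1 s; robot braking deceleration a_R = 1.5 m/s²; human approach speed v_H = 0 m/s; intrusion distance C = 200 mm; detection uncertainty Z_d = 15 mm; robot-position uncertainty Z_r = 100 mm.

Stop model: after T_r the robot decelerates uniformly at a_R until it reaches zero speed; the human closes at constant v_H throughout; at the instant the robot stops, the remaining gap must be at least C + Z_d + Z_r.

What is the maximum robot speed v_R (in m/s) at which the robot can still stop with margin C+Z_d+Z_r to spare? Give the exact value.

quadratic (1/3)·v² + (1/10)·v + (-1927/1200) = 0
  disc = (1/10)² − 4·(1/3)·(-1927/1200) = 484/225 ; √disc = 22/15
  v_R = (−(1/10) + 22/15) / (2·(1/3)) = 41/20 m/s
check:
stop time T_s = (41/20)/(3/2) = 1.3667 s
robot covers v_R·T_r = 2.0500·0.1000 = 0.2050 m before braking
robot under decel: 2.0500²/(2·1.5000) = 1.4008 m
human over T_r+T_s: 0.0000·(0.1000+1.3667) = 0.0000 m
residual clearance needed = 0.2000+0.0150+0.1000 = 0.3150 m
sum ≈ 0.2050+1.4008+0.0000+0.3150 ≈ 1.9208 m = S ✓

v_R_max = 41/20 m/s = 2.0500 m/s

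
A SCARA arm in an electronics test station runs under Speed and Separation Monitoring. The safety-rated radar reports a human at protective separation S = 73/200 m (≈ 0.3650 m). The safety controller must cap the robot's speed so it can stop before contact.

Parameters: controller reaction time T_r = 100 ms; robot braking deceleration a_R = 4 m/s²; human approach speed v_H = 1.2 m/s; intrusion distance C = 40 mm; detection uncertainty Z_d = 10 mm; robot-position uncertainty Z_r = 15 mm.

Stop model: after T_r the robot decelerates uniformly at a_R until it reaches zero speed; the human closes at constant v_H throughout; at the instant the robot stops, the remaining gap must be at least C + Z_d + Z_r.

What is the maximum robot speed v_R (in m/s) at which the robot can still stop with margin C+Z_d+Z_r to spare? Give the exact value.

v_R_max = 2/5 m/s = 0.4000 m/s

quadratic (1/8)·v² + (2/5)·v + (-9/50) = 0
  disc = (2/5)² − 4·(1/8)·(-9/50) = 1/4 ; √disc = 1/2
  v_R = (−(2/5) + 1/2) / (2·(1/8)) = 2/5 m/s
check:
stop time T_s = (2/5)/4 = 0.1000 s
robot covers v_R·T_r = 0.4000·0.1000 = 0.0400 m before braking
robot under decel: 0.4000²/(2·4.0000) = 0.0200 m
human over T_r+T_s: 1.2000·(0.1000+0.1000) = 0.2400 m
margins: 0.0400+0.0100+0.0150 = 0.0650 m
sum ≈ 0.0400+0.0200+0.2400+0.0650 ≈ 0.3650 m = S ✓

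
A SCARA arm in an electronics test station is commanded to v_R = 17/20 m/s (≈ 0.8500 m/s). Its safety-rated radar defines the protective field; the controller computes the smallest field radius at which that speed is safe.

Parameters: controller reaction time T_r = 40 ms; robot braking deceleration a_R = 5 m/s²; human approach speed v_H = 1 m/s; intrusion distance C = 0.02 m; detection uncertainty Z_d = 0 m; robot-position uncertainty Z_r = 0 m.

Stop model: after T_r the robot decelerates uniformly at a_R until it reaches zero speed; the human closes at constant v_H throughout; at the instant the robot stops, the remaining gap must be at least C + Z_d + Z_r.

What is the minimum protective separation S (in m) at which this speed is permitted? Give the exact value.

S_min = 269/800 m = 0.3362 m

braking lasts T_s = (17/20)/5 = 0.1700 s
robot in T_r: 0.8500·0.0400 = 0.0340 m
braking distance = 0.8500²/(2·5.0000) = 0.0722 m
human closes 1.0000·0.2100 = 0.2100 m
margins: 0.0200+0.0000+0.0000 = 0.0200 m
S_min ≈ 0.0340+0.0722+0.2100+0.0200  ⇒  S_min = 269/800 m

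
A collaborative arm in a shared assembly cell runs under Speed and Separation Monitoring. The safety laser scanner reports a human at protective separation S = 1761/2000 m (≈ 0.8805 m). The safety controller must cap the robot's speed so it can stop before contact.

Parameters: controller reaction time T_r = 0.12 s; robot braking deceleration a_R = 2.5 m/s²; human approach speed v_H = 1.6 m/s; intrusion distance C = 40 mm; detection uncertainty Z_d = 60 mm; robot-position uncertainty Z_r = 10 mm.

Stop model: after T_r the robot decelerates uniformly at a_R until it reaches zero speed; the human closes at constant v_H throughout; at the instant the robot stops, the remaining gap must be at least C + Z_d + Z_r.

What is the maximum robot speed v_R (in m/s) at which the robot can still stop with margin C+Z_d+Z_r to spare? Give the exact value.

v_R_max = 13/20 m/s = 0.6500 m/s

collect terms ⇒ (1/5)·v_R² + (19/25)·v_R + (-1157/2000) = 0
  disc = (19/25)² − 4·(1/5)·(-1157/2000) = 2601/2500 ; √disc = 51/50
  v_R = (−(19/25) + 51/50) / (2·(1/5)) = 13/20 m/s
check:
T_s = v_R/a_R = (13/20)/(5/2) = 0.2600 s
reaction-phase robot travel = 0.6500·0.1200 = 0.0780 m
braking distance = 0.6500²/(2·2.5000) = 0.0845 m
person approaches 1.6000·(0.1200+0.2600) = 0.6080 m
margins: 0.0400+0.0600+0.0100 = 0.1100 m
sum ≈ 0.0780+0.0845+0.6080+0.1100 ≈ 0.8805 m = S ✓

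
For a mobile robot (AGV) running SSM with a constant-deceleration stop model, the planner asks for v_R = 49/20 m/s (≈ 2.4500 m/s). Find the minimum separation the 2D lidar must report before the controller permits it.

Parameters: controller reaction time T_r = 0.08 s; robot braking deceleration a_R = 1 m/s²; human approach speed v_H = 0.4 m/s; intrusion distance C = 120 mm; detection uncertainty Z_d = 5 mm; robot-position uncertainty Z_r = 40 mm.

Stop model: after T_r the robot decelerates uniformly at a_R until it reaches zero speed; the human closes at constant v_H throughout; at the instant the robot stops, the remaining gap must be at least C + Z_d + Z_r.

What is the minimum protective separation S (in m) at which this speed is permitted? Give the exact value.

braking lasts T_s = (49/20)/1 = 2.4500 s
reaction-phase robot travel = 2.4500·0.0800 = 0.1960 m
braking distance = 2.4500²/(2·1.0000) = 3.0013 m
human over T_r+T_s: 0.4000·(0.0800+2.4500) = 1.0120 m
residual clearance needed = 0.1200+0.0050+0.0400 = 0.1650 m
S_min ≈ 0.1960+3.0013+1.0120+0.1650  ⇒  S_min = 17497/4000 m

S_min = 17497/4000 m = 4.3742 m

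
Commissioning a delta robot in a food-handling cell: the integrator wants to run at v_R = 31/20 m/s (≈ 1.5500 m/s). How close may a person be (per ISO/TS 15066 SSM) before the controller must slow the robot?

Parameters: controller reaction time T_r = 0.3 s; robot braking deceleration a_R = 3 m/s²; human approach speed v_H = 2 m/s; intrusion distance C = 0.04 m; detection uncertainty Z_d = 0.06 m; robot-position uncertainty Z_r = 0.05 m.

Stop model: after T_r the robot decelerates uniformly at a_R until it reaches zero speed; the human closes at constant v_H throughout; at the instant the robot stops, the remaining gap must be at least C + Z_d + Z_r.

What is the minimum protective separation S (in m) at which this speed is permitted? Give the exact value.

S_min = 2119/800 m = 2.6488 m

braking lasts T_s = (31/20)/3 = 0.5167 s
robot in T_r: 1.5500·0.3000 = 0.4650 m
robot under decel: 1.5500²/(2·3.0000) = 0.4004 m
human over T_r+T_s: 2.0000·(0.3000+0.5167) = 1.6333 m
residual clearance needed = 0.0400+0.0600+0.0500 = 0.1500 m
S_min ≈ 0.4650+0.4004+1.6333+0.1500  ⇒  S_min = 2119/800 m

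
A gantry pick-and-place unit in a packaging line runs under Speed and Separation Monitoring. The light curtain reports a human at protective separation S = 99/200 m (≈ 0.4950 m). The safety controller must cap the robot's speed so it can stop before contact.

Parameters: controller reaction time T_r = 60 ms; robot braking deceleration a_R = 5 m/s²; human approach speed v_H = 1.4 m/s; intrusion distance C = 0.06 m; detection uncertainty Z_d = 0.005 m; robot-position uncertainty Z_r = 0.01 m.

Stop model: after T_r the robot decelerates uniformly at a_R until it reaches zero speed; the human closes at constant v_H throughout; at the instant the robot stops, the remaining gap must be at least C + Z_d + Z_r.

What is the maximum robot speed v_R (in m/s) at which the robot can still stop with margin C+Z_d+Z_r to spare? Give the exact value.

v_R_max = 4/5 m/s = 0.8000 m/s

collect terms ⇒ (1/10)·v_R² + (17/50)·v_R + (-42/125) = 0
  disc = (17/50)² − 4·(1/10)·(-42/125) = 1/4 ; √disc = 1/2
  v_R = (−(17/50) + 1/2) / (2·(1/10)) = 4/5 m/s
check:
braking lasts T_s = (4/5)/5 = 0.1600 s
robot covers v_R·T_r = 0.8000·0.0600 = 0.0480 m before braking
robot covers 0.8000·0.1600 − ½·5.0000·0.1600² = 0.0640 m while stopping
human over T_r+T_s: 1.4000·(0.0600+0.1600) = 0.3080 m
C+Z_d+Z_r = 0.0600+0.0050+0.0100 = 0.0750 m
sum ≈ 0.0480+0.0640+0.3080+0.0750 ≈ 0.4950 m = S ✓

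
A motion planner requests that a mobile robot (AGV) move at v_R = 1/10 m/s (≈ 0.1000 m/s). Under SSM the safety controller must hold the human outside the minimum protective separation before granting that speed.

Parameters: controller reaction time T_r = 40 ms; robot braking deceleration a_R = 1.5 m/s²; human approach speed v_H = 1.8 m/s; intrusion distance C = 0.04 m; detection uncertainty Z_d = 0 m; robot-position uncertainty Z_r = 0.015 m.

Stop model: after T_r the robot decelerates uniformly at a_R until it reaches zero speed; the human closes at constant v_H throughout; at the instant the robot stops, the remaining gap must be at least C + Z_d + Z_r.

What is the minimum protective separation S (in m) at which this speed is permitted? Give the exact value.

braking lasts T_s = (1/10)/(3/2) = 0.0667 s
robot in T_r: 0.1000·0.0400 = 0.0040 m
robot under decel: 0.1000²/(2·1.5000) = 0.0033 m
human closes 1.8000·0.1067 = 0.1920 m
C+Z_d+Z_r = 0.0400+0.0000+0.0150 = 0.0550 m
S_min ≈ 0.0040+0.0033+0.1920+0.0550  ⇒  S_min = 763/3000 m

S_min = 763/3000 m = 0.2543 m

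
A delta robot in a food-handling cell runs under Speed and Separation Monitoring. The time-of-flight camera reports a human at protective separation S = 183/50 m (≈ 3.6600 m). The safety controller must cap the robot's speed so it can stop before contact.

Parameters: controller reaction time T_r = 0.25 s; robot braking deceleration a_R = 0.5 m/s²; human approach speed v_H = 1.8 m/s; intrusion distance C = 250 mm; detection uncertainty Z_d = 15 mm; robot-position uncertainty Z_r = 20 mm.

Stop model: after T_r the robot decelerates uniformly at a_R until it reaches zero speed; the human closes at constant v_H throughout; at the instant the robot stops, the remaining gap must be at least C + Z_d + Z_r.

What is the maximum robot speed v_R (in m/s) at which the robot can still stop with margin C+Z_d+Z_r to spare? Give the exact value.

quadratic (1)·v² + (77/20)·v + (-117/40) = 0
  disc = (77/20)² − 4·(1)·(-117/40) = 10609/400 ; √disc = 103/20
  v_R = (−(77/20) + 103/20) / (2·(1)) = 13/20 m/s
check:
T_s = v_R/a_R = (13/20)/(1/2) = 1.3000 s
robot in T_r: 0.6500·0.2500 = 0.1625 m
robot under decel: 0.6500²/(2·0.5000) = 0.4225 m
person approaches 1.8000·(0.2500+1.3000) = 2.7900 m
residual clearance needed = 0.2500+0.0150+0.0200 = 0.2850 m
sum ≈ 0.1625+0.4225+2.7900+0.2850 ≈ 3.6600 m = S ✓

v_R_max = 13/20 m/s = 0.6500 m/s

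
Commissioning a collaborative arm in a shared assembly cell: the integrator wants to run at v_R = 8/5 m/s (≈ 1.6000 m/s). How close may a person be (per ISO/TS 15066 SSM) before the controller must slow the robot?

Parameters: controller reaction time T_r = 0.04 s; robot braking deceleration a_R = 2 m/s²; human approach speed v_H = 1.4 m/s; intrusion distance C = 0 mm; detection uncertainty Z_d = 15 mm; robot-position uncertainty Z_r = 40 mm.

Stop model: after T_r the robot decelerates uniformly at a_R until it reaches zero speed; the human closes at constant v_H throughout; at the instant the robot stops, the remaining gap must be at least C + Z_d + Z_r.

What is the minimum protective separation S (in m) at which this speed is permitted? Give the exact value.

S_min = 387/200 m = 1.9350 m

braking lasts T_s = (8/5)/2 = 0.8000 s
robot covers v_R·T_r = 1.6000·0.0400 = 0.0640 m before braking
braking distance = 1.6000²/(2·2.0000) = 0.6400 m
human closes 1.4000·0.8400 = 1.1760 m
C+Z_d+Z_r = 0.0000+0.0150+0.0400 = 0.0550 m
S_min ≈ 0.0640+0.6400+1.1760+0.0550  ⇒  S_min = 387/200 m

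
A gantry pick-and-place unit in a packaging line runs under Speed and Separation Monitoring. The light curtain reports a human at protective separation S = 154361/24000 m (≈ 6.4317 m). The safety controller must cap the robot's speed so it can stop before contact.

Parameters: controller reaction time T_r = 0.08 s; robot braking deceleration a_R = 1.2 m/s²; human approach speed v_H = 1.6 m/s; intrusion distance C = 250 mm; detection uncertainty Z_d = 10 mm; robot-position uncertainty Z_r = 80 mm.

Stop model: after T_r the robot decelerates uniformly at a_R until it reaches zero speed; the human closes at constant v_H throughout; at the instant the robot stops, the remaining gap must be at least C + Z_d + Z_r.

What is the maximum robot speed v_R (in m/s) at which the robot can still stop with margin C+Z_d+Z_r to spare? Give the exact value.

v_R_max = 49/20 m/s = 2.4500 m/s

quadratic (5/12)·v² + (106/75)·v + (-143129/24000) = 0
  disc = (106/75)² − 4·(5/12)·(-143129/24000) = 477481/40000 ; √disc = 691/200
  v_R = (−(106/75) + 691/200) / (2·(5/12)) = 49/20 m/s
check:
stop time T_s = (49/20)/(6/5) = 2.0417 s
robot in T_r: 2.4500·0.0800 = 0.1960 m
braking distance = 2.4500²/(2·1.2000) = 2.5010 m
human closes 1.6000·2.1217 = 3.3947 m
residual clearance needed = 0.2500+0.0100+0.0800 = 0.3400 m
sum ≈ 0.1960+2.5010+3.3947+0.3400 ≈ 6.4317 m = S ✓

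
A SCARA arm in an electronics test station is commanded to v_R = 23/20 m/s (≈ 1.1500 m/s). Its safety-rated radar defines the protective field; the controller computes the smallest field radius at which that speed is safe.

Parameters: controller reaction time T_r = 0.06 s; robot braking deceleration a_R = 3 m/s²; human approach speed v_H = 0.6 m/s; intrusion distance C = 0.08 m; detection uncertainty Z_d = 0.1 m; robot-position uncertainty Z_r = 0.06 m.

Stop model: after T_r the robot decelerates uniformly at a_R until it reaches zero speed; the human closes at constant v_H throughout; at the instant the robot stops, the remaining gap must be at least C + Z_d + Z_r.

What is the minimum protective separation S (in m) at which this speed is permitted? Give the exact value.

S_min = 1909/2400 m = 0.7954 m

braking lasts T_s = (23/20)/3 = 0.3833 s
robot in T_r: 1.1500·0.0600 = 0.0690 m
robot under decel: 1.1500²/(2·3.0000) = 0.2204 m
human closes 0.6000·0.4433 = 0.2660 m
margins: 0.0800+0.1000+0.0600 = 0.2400 m
S_min ≈ 0.0690+0.2204+0.2660+0.2400  ⇒  S_min = 1909/2400 m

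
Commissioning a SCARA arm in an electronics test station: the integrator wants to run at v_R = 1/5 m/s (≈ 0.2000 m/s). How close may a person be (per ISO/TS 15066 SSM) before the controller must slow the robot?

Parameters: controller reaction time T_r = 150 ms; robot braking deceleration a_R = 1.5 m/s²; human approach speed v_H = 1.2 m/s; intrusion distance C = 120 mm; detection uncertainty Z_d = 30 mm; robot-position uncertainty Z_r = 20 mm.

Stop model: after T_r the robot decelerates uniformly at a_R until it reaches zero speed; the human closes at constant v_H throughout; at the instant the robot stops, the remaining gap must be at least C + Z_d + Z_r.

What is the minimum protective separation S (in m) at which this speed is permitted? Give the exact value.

S_min = 83/150 m = 0.5533 m

stop time T_s = (1/5)/(3/2) = 0.1333 s
robot covers v_R·T_r = 0.2000·0.1500 = 0.0300 m before braking
robot covers 0.2000·0.1333 − ½·1.5000·0.1333² = 0.0133 m while stopping
human over T_r+T_s: 1.2000·(0.1500+0.1333) = 0.3400 m
residual clearance needed = 0.1200+0.0300+0.0200 = 0.1700 m
S_min ≈ 0.0300+0.0133+0.3400+0.1700  ⇒  S_min = 83/150 m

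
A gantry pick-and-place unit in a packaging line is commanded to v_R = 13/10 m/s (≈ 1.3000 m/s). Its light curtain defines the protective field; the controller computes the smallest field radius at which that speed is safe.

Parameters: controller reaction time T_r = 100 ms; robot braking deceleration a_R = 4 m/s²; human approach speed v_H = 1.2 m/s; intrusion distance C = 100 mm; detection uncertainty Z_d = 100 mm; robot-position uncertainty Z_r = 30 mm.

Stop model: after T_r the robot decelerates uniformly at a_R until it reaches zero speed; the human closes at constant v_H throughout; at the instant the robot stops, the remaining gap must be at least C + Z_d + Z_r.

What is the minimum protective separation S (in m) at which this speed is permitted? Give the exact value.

stop time T_s = (13/10)/4 = 0.3250 s
robot in T_r: 1.3000·0.1000 = 0.1300 m
braking distance = 1.3000²/(2·4.0000) = 0.2112 m
human closes 1.2000·0.4250 = 0.5100 m
residual clearance needed = 0.1000+0.1000+0.0300 = 0.2300 m
S_min ≈ 0.1300+0.2112+0.5100+0.2300  ⇒  S_min = 173/160 m

S_min = 173/160 m = 1.0813 m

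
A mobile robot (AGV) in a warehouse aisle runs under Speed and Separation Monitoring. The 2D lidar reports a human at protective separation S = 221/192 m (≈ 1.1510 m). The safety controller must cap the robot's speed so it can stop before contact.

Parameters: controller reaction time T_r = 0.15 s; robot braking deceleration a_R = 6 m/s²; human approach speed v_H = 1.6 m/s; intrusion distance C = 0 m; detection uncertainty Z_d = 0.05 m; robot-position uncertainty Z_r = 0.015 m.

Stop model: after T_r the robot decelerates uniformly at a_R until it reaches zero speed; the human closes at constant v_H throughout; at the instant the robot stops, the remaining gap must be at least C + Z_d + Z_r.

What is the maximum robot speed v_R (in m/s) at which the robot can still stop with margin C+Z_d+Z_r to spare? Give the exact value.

collect terms ⇒ (1/12)·v_R² + (5/12)·v_R + (-4061/4800) = 0
  disc = (5/12)² − 4·(1/12)·(-4061/4800) = 729/1600 ; √disc = 27/40
  v_R = (−(5/12) + 27/40) / (2·(1/12)) = 31/20 m/s
check:
braking lasts T_s = (31/20)/6 = 0.2583 s
robot in T_r: 1.5500·0.1500 = 0.2325 m
braking distance = 1.5500²/(2·6.0000) = 0.2002 m
human over T_r+T_s: 1.6000·(0.1500+0.2583) = 0.6533 m
residual clearance needed = 0.0000+0.0500+0.0150 = 0.0650 m
sum ≈ 0.2325+0.2002+0.6533+0.0650 ≈ 1.1510 m = S ✓

v_R_max = 31/20 m/s = 1.5500 m/s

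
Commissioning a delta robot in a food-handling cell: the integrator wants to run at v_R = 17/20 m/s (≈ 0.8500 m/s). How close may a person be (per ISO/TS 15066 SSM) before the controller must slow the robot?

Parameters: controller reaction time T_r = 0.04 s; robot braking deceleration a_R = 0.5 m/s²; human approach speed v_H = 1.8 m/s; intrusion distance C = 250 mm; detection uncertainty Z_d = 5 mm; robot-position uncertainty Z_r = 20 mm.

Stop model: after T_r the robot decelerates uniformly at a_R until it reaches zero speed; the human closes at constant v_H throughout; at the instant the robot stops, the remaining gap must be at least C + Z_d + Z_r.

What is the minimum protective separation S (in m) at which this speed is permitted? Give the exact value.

S_min = 8327/2000 m = 4.1635 m

T_s = v_R/a_R = (17/20)/(1/2) = 1.7000 s
reaction-phase robot travel = 0.8500·0.0400 = 0.0340 m
braking distance = 0.8500²/(2·0.5000) = 0.7225 m
human over T_r+T_s: 1.8000·(0.0400+1.7000) = 3.1320 m
C+Z_d+Z_r = 0.2500+0.0050+0.0200 = 0.2750 m
S_min ≈ 0.0340+0.7225+3.1320+0.2750  ⇒  S_min = 8327/2000 m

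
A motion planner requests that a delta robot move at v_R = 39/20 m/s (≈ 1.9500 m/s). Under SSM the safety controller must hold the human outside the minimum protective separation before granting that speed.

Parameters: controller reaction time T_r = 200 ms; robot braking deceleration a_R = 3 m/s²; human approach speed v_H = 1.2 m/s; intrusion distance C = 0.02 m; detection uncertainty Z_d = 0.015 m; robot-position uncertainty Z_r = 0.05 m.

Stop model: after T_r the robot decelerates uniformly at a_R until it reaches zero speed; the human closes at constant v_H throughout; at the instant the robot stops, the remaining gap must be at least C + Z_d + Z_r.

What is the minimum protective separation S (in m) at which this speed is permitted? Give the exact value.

braking lasts T_s = (39/20)/3 = 0.6500 s
reaction-phase robot travel = 1.9500·0.2000 = 0.3900 m
robot under decel: 1.9500²/(2·3.0000) = 0.6338 m
human over T_r+T_s: 1.2000·(0.2000+0.6500) = 1.0200 m
margins: 0.0200+0.0150+0.0500 = 0.0850 m
S_min ≈ 0.3900+0.6338+1.0200+0.0850  ⇒  S_min = 1703/800 m

S_min = 1703/800 m = 2.1288 m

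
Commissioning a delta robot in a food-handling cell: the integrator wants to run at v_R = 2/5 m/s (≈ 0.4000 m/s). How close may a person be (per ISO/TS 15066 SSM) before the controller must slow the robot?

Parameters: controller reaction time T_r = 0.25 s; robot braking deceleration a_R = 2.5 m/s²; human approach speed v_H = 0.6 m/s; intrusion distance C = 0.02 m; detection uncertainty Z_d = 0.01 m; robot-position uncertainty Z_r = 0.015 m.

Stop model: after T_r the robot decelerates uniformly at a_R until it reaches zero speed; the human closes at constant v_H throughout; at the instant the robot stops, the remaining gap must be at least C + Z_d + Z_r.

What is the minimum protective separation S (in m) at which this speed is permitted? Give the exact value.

braking lasts T_s = (2/5)/(5/2) = 0.1600 s
reaction-phase robot travel = 0.4000·0.2500 = 0.1000 m
robot under decel: 0.4000²/(2·2.5000) = 0.0320 m
human over T_r+T_s: 0.6000·(0.2500+0.1600) = 0.2460 m
margins: 0.0200+0.0100+0.0150 = 0.0450 m
S_min ≈ 0.1000+0.0320+0.2460+0.0450  ⇒  S_min = 423/1000 m

S_min = 423/1000 m = 0.4230 m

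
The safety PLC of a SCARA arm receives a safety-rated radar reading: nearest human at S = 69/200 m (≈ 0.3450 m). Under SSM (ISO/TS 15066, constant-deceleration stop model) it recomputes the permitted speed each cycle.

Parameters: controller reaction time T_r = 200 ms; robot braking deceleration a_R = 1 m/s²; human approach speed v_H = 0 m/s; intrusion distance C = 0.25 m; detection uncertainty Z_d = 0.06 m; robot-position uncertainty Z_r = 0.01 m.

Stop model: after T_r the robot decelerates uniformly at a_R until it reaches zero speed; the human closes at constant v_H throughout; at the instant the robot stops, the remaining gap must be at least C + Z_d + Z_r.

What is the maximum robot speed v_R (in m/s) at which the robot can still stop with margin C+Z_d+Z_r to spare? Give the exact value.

v_R_max = 1/10 m/s = 0.1000 m/s

collect terms ⇒ (1/2)·v_R² + (1/5)·v_R + (-1/40) = 0
  disc = (1/5)² − 4·(1/2)·(-1/40) = 9/100 ; √disc = 3/10
  v_R = (−(1/5) + 3/10) / (2·(1/2)) = 1/10 m/s
check:
T_s = v_R/a_R = (1/10)/1 = 0.1000 s
robot covers v_R·T_r = 0.1000·0.2000 = 0.0200 m before braking
braking distance = 0.1000²/(2·1.0000) = 0.0050 m
human over T_r+T_s: 0.0000·(0.2000+0.1000) = 0.0000 m
C+Z_d+Z_r = 0.2500+0.0600+0.0100 = 0.3200 m
sum ≈ 0.0200+0.0050+0.0000+0.3200 ≈ 0.3450 m = S ✓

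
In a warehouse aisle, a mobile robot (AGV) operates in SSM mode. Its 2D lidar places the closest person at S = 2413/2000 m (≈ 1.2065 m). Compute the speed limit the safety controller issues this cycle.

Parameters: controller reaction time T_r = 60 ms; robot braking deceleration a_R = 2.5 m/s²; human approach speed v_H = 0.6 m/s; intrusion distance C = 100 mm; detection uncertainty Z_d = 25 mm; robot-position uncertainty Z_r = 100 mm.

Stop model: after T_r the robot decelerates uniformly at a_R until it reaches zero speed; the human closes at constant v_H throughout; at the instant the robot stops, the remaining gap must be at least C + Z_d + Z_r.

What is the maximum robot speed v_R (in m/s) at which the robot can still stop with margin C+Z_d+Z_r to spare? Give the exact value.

collect terms ⇒ (1/5)·v_R² + (3/10)·v_R + (-1891/2000) = 0
  disc = (3/10)² − 4·(1/5)·(-1891/2000) = 529/625 ; √disc = 23/25
  v_R = (−(3/10) + 23/25) / (2·(1/5)) = 31/20 m/s
check:
T_s = v_R/a_R = (31/20)/(5/2) = 0.6200 s
robot in T_r: 1.5500·0.0600 = 0.0930 m
robot covers 1.5500·0.6200 − ½·2.5000·0.6200² = 0.4805 m while stopping
human closes 0.6000·0.6800 = 0.4080 m
C+Z_d+Z_r = 0.1000+0.0250+0.1000 = 0.2250 m
sum ≈ 0.0930+0.4805+0.4080+0.2250 ≈ 1.2065 m = S ✓

v_R_max = 31/20 m/s = 1.5500 m/s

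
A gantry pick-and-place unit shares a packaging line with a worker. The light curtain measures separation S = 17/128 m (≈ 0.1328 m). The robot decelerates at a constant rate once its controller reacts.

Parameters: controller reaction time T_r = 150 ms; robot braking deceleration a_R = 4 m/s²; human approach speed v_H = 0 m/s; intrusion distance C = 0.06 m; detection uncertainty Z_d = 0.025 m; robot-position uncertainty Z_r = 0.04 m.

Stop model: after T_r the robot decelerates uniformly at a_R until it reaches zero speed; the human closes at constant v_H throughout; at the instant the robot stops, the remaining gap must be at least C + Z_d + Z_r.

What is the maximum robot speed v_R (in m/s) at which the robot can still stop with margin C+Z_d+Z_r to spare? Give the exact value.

quadratic (1/8)·v² + (3/20)·v + (-1/128) = 0
  disc = (3/20)² − 4·(1/8)·(-1/128) = 169/6400 ; √disc = 13/80
  v_R = (−(3/20) + 13/80) / (2·(1/8)) = 1/20 m/s
check:
braking lasts T_s = (1/20)/4 = 0.0125 s
robot in T_r: 0.0500·0.1500 = 0.0075 m
robot covers 0.0500·0.0125 − ½·4.0000·0.0125² = 0.0003 m while stopping
person approaches 0.0000·(0.1500+0.0125) = 0.0000 m
margins: 0.0600+0.0250+0.0400 = 0.1250 m
sum ≈ 0.0075+0.0003+0.0000+0.1250 ≈ 0.1328 m = S ✓

v_R_max = 1/20 m/s = 0.0500 m/s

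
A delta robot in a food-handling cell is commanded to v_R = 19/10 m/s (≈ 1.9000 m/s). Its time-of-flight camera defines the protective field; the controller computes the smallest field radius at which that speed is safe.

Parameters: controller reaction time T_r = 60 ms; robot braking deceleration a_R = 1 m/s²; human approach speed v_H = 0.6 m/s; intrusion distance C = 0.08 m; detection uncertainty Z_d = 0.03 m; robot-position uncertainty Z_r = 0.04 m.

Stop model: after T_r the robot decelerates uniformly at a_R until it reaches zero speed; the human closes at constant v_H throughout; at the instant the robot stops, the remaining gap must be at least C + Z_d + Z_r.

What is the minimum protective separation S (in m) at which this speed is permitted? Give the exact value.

S_min = 649/200 m = 3.2450 m

stop time T_s = (19/10)/1 = 1.9000 s
robot covers v_R·T_r = 1.9000·0.0600 = 0.1140 m before braking
robot covers 1.9000·1.9000 − ½·1.0000·1.9000² = 1.8050 m while stopping
human over T_r+T_s: 0.6000·(0.0600+1.9000) = 1.1760 m
residual clearance needed = 0.0800+0.0300+0.0400 = 0.1500 m
S_min ≈ 0.1140+1.8050+1.1760+0.1500  ⇒  S_min = 649/200 m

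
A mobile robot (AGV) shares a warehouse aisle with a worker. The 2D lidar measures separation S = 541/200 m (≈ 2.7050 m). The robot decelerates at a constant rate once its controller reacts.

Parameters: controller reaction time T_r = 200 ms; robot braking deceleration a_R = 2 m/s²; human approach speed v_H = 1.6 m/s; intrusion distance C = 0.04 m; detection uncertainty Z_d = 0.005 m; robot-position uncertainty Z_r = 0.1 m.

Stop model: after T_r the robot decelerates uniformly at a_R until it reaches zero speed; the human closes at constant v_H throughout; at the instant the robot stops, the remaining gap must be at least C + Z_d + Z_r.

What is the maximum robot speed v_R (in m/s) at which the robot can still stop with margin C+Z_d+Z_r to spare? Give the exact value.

quadratic (1/4)·v² + (1)·v + (-56/25) = 0
  disc = (1)² − 4·(1/4)·(-56/25) = 81/25 ; √disc = 9/5
  v_R = (−(1) + 9/5) / (2·(1/4)) = 8/5 m/s
check:
stop time T_s = (8/5)/2 = 0.8000 s
robot covers v_R·T_r = 1.6000·0.2000 = 0.3200 m before braking
braking distance = 1.6000²/(2·2.0000) = 0.6400 m
person approaches 1.6000·(0.2000+0.8000) = 1.6000 m
margins: 0.0400+0.0050+0.1000 = 0.1450 m
sum ≈ 0.3200+0.6400+1.6000+0.1450 ≈ 2.7050 m = S ✓

v_R_max = 8/5 m/s = 1.6000 m/s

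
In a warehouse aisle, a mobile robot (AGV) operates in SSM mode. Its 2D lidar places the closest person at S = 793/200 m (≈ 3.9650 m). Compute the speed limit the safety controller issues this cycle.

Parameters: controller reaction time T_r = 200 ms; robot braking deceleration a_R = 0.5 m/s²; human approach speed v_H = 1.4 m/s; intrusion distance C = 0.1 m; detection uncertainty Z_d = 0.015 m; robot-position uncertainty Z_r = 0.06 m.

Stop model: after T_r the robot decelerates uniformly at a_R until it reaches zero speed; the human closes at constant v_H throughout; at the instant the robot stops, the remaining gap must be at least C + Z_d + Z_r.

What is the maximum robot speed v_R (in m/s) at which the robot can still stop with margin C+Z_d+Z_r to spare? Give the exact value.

at the boundary: (1)·v² + (3)·v + (-351/100) = 0
  disc = (3)² − 4·(1)·(-351/100) = 576/25 ; √disc = 24/5
  v_R = (−(3) + 24/5) / (2·(1)) = 9/10 m/s
check:
stop time T_s = (9/10)/(1/2) = 1.8000 s
robot in T_r: 0.9000·0.2000 = 0.1800 m
braking distance = 0.9000²/(2·0.5000) = 0.8100 m
human over T_r+T_s: 1.4000·(0.2000+1.8000) = 2.8000 m
C+Z_d+Z_r = 0.1000+0.0150+0.0600 = 0.1750 m
sum ≈ 0.1800+0.8100+2.8000+0.1750 ≈ 3.9650 m = S ✓

v_R_max = 9/10 m/s = 0.9000 m/s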